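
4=4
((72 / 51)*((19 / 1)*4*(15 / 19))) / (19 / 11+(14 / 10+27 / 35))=554400 / 25517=21.73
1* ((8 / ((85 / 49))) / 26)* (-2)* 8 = -3136 / 1105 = -2.84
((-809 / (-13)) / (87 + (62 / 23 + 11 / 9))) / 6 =55821 / 489320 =0.11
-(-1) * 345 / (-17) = -345 / 17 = -20.29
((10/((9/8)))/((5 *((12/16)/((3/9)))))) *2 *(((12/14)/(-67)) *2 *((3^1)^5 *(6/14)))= -4.21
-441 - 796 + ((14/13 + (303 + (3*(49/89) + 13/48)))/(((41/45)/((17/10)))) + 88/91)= -7067095227/10625888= -665.08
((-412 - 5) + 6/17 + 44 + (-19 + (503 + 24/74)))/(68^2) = 70245/2908496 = 0.02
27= 27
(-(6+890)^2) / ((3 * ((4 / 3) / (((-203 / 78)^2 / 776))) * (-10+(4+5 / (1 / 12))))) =-129231424 / 3983499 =-32.44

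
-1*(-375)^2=-140625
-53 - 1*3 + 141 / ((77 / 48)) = 2456 / 77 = 31.90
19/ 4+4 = 35/ 4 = 8.75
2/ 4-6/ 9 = -1/ 6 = -0.17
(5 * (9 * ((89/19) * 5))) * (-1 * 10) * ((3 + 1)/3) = -267000/19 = -14052.63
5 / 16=0.31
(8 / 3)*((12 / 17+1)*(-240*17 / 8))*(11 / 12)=-6380 / 3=-2126.67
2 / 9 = 0.22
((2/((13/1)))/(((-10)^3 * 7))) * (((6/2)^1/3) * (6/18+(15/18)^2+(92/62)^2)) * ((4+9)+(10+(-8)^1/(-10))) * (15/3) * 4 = -1899461/56218500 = -0.03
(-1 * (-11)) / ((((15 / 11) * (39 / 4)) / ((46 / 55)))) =2024 / 2925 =0.69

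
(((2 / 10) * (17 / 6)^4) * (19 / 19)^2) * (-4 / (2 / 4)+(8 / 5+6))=-83521 / 16200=-5.16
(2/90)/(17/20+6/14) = 28/1611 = 0.02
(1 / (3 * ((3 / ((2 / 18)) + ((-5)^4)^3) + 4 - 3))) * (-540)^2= 0.00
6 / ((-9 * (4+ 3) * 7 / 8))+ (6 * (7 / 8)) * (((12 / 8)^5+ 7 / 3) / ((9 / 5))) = 1628251 / 56448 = 28.85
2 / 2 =1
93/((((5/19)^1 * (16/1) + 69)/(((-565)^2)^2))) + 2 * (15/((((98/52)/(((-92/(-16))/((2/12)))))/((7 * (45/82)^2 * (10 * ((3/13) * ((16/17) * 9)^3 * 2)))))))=10410072487986348290625/80415477961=129453592168.35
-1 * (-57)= 57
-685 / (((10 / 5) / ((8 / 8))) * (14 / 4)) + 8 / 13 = -8849 / 91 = -97.24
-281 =-281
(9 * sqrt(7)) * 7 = 166.68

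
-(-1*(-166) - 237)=71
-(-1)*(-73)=-73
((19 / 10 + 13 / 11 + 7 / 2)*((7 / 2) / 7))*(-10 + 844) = 150954 / 55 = 2744.62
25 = 25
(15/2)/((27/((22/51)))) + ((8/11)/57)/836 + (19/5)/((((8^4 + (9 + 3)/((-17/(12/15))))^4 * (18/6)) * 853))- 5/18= -39665562888886454749849279974257/251148313708301159352451837919232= -0.16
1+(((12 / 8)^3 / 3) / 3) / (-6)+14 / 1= 239 / 16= 14.94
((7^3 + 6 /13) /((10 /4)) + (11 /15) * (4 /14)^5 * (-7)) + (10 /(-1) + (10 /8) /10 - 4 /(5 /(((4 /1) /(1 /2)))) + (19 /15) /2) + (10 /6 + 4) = 477183751 /3745560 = 127.40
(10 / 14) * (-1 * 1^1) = -5 / 7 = -0.71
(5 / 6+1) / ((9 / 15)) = 3.06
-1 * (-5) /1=5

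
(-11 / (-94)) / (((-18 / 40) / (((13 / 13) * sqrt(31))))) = -1.45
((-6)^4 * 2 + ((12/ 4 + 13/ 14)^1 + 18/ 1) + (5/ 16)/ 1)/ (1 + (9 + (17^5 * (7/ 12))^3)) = 31621860/ 6872677746675067839953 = 0.00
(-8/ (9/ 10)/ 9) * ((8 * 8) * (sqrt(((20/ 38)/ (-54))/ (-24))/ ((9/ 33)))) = -14080 * sqrt(190)/ 41553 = -4.67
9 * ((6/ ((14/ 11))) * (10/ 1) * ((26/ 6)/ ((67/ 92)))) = 1184040/ 469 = 2524.61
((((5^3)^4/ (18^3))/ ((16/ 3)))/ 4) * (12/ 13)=244140625/ 134784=1811.35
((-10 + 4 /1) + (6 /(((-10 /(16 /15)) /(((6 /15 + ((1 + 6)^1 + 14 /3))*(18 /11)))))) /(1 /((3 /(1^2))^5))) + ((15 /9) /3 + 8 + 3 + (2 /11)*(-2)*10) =-37977562 /12375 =-3068.89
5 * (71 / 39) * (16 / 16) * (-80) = -28400 / 39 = -728.21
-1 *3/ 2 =-3/ 2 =-1.50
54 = 54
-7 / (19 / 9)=-63 / 19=-3.32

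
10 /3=3.33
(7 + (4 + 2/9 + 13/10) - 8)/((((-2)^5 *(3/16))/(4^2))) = -1628/135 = -12.06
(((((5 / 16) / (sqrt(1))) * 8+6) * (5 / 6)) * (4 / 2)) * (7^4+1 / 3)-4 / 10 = 1530832 / 45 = 34018.49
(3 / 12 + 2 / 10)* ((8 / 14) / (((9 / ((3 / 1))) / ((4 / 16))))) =3 / 140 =0.02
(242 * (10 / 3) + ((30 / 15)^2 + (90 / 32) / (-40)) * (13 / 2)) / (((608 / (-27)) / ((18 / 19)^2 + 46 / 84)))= -42012392421 / 786644992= -53.41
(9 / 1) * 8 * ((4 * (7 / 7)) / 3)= 96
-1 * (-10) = 10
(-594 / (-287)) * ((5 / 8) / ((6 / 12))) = 1485 / 574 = 2.59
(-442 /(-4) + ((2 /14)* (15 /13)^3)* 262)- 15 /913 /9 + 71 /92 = 654027294857 /3875323452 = 168.77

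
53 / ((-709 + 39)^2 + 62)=53 / 448962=0.00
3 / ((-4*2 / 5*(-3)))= 5 / 8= 0.62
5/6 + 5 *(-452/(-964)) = 4595/1446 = 3.18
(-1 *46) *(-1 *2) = 92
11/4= 2.75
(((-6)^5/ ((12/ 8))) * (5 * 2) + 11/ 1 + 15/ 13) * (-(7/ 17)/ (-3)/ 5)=-4716334/ 3315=-1422.73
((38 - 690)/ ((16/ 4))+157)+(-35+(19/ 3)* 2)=-85/ 3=-28.33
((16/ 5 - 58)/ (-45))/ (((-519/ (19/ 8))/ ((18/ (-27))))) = 2603/ 700650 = 0.00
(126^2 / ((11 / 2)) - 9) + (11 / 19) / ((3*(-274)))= 494356433 / 171798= 2877.54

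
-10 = -10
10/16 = 5/8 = 0.62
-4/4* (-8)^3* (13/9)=6656/9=739.56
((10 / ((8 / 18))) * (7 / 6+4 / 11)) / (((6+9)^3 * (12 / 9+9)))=0.00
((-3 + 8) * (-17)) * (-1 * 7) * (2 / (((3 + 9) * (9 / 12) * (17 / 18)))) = 140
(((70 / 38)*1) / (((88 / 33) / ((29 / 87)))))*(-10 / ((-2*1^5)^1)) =175 / 152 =1.15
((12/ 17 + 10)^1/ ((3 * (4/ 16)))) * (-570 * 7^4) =-332106320/ 17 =-19535665.88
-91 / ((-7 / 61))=793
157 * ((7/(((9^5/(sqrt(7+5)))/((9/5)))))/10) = 1099 * sqrt(3)/164025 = 0.01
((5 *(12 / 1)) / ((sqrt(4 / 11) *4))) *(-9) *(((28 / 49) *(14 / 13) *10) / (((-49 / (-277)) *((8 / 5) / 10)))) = -9348750 *sqrt(11) / 637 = -48675.50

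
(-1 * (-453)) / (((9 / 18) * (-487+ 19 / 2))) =-1812 / 955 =-1.90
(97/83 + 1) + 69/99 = 7849/2739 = 2.87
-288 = -288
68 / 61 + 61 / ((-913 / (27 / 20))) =1141213 / 1113860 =1.02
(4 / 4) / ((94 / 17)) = 17 / 94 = 0.18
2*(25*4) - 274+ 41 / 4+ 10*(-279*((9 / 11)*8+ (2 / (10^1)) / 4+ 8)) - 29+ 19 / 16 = -40812.88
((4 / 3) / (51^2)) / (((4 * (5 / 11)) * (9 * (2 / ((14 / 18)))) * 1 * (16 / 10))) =77 / 10112688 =0.00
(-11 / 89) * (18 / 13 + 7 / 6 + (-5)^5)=2679061 / 6942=385.92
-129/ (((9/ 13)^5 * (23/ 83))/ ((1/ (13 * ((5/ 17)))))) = -1732881553/ 2263545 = -765.56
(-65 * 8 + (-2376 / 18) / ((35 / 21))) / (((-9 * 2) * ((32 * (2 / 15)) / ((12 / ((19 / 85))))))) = 63665 / 152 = 418.85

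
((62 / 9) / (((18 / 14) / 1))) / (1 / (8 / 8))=434 / 81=5.36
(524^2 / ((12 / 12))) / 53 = 274576 / 53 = 5180.68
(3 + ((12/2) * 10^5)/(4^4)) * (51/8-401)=-29634759/32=-926086.22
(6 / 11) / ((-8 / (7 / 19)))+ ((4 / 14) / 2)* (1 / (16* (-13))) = -7853 / 304304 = -0.03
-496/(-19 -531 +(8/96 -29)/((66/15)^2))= 0.90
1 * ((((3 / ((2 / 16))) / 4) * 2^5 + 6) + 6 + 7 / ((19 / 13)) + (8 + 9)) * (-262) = -1123980 / 19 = -59156.84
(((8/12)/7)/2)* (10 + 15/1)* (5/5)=25/21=1.19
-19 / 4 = -4.75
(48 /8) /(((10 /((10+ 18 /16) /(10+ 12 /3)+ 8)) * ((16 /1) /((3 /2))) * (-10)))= -1773 /35840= -0.05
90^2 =8100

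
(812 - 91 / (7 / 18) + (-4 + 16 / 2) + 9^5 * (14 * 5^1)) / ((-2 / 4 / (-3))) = 24804072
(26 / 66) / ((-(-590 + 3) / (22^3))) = 12584 / 1761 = 7.15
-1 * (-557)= 557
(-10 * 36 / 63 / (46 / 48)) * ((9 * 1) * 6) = -51840 / 161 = -321.99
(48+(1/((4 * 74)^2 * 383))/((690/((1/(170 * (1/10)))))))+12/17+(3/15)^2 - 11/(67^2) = 25331855394268381/519697821782400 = 48.74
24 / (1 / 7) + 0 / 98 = 168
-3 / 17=-0.18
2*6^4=2592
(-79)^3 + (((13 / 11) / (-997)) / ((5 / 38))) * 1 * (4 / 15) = -405536905451 / 822525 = -493039.00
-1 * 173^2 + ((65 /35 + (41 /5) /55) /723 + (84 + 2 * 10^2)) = -29645.00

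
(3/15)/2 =0.10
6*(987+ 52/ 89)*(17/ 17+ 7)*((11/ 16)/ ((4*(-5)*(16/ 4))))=-580107/ 1424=-407.38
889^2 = 790321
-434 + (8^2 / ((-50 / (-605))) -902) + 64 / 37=-103576 / 185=-559.87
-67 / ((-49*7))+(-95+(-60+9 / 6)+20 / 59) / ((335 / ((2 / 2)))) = -3550529 / 13558790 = -0.26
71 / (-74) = -71 / 74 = -0.96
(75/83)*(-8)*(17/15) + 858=70534/83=849.81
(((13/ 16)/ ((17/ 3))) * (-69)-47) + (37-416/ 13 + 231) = 48717/ 272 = 179.11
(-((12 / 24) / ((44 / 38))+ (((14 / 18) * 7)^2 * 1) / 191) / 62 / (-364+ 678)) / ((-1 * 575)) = 399593 / 7620092528400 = 0.00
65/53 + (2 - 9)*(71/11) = -25626/583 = -43.96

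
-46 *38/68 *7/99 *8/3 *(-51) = 24472/99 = 247.19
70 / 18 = 35 / 9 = 3.89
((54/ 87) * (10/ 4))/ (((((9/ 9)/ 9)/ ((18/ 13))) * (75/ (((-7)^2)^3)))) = 57177414/ 1885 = 30332.85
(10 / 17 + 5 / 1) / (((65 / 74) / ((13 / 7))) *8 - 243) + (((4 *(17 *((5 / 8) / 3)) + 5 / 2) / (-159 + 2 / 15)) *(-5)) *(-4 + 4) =-3515 / 150467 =-0.02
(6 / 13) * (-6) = -36 / 13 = -2.77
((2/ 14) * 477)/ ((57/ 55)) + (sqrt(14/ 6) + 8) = sqrt(21)/ 3 + 9809/ 133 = 75.28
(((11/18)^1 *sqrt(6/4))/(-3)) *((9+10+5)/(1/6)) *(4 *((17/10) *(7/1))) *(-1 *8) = 83776 *sqrt(6)/15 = 13680.56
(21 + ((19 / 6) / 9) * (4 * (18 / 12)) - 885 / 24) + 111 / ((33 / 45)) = 108979 / 792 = 137.60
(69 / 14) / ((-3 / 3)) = -69 / 14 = -4.93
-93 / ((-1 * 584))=93 / 584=0.16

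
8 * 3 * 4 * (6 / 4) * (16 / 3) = 768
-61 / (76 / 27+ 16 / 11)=-18117 / 1268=-14.29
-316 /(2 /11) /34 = -869 /17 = -51.12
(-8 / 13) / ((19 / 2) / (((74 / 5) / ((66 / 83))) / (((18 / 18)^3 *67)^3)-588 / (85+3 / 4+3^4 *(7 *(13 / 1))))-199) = 266579443024 / 138434744220851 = 0.00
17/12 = 1.42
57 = 57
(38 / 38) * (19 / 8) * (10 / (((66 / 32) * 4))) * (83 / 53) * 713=5622005 / 1749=3214.41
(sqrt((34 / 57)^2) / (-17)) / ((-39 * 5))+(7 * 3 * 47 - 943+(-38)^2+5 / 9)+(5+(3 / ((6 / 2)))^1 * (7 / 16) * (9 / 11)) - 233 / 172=41850519617 / 28039440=1492.56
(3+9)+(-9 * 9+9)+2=-58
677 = 677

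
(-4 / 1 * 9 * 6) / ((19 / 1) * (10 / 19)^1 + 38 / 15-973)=3240 / 14407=0.22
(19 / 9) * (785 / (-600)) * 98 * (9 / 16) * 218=-33192.09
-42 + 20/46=-41.57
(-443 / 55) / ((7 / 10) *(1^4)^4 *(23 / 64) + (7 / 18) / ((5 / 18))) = -56704 / 11627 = -4.88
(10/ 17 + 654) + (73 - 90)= 10839/ 17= 637.59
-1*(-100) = 100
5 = 5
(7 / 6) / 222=7 / 1332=0.01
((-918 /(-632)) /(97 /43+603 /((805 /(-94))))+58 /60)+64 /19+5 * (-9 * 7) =-310.69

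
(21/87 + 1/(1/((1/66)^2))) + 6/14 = 592619/884268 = 0.67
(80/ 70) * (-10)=-80/ 7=-11.43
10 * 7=70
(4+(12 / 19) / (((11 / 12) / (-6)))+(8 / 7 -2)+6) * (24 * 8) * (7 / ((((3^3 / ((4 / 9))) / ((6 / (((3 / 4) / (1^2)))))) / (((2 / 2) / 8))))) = 1875968 / 16929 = 110.81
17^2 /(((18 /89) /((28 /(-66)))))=-180047 /297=-606.22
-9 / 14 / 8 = -9 / 112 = -0.08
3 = 3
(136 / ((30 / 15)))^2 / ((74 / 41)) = 94792 / 37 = 2561.95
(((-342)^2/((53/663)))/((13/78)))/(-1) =-465282792/53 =-8778920.60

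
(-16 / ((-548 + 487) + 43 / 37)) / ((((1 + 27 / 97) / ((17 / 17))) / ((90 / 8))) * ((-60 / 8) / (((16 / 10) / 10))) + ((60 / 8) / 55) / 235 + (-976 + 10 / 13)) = -1929733520 / 7076621045259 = -0.00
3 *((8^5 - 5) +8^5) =196593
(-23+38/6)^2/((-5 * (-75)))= 20/27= 0.74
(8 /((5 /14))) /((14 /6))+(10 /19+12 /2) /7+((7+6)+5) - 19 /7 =17169 /665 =25.82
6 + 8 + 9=23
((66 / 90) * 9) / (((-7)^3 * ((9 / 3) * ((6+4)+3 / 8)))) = -88 / 142345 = -0.00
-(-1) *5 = 5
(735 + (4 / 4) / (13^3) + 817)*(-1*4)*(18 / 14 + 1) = -218223680 / 15379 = -14189.72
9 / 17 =0.53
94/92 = 47/46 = 1.02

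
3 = 3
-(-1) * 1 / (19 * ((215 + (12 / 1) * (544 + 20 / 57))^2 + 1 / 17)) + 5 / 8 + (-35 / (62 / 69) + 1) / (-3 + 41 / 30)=826626212518367 / 34643864510136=23.86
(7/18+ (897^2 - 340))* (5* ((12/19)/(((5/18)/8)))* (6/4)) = 109719276.63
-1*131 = -131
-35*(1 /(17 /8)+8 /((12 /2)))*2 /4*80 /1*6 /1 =-257600 /17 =-15152.94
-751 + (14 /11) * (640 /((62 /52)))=-23131 /341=-67.83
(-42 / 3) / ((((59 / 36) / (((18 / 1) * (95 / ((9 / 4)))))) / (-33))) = 12640320 / 59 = 214242.71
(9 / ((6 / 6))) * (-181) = -1629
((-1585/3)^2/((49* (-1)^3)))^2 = 6311274450625/194481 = 32451881.94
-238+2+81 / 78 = -6109 / 26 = -234.96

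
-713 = -713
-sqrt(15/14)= -sqrt(210)/14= -1.04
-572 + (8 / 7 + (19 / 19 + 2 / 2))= -568.86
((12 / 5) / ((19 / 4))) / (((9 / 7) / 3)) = 112 / 95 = 1.18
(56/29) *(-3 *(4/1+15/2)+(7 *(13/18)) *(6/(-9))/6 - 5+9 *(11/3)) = -32032/2349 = -13.64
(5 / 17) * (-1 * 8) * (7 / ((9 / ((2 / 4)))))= -140 / 153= -0.92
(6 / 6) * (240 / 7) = 240 / 7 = 34.29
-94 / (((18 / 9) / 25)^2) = -29375 / 2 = -14687.50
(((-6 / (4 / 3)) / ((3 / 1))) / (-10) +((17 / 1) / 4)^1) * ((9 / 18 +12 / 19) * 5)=473 / 19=24.89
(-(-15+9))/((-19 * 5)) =-6/95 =-0.06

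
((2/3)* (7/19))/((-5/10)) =-28/57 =-0.49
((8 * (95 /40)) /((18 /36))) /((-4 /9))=-171 /2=-85.50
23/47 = 0.49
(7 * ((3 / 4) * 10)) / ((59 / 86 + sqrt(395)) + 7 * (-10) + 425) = 138109335 / 932765501 - 388290 * sqrt(395) / 932765501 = 0.14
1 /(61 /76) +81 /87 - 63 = -107596 /1769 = -60.82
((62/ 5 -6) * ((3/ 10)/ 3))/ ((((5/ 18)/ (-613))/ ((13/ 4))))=-573768/ 125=-4590.14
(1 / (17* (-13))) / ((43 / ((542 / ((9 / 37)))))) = -20054 / 85527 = -0.23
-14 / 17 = -0.82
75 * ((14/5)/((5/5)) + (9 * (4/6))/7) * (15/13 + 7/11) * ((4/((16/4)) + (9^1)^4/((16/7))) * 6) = 8468213760/1001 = 8459754.01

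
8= 8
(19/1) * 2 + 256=294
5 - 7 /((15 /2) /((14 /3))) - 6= -241 /45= -5.36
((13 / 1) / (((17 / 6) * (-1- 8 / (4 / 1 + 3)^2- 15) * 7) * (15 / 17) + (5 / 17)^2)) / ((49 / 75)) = -56355 / 800863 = -0.07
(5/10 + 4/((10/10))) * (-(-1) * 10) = 45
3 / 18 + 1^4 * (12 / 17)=89 / 102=0.87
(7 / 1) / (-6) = -7 / 6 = -1.17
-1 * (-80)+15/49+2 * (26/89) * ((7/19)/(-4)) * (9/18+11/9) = 119635301/1491462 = 80.21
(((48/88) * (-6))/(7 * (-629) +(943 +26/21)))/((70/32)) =864/1997435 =0.00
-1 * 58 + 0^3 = -58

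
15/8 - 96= -753/8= -94.12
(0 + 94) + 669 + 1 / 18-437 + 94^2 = 164917 / 18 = 9162.06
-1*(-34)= 34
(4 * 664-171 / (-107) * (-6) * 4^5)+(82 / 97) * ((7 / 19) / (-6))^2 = -483086473229 / 67442742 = -7162.91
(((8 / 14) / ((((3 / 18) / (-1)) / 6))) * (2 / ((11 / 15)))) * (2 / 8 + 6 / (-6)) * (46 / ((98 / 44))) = 298080 / 343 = 869.04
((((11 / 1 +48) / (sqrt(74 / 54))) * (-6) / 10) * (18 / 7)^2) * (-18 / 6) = 516132 * sqrt(111) / 9065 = 599.87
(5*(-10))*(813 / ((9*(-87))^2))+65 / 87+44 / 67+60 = 839853277 / 13692321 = 61.34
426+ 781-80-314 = 813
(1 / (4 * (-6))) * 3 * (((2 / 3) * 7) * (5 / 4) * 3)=-35 / 16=-2.19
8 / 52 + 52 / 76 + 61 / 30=21277 / 7410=2.87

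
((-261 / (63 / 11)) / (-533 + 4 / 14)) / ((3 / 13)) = 377 / 1017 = 0.37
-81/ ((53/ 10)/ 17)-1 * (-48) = -11226/ 53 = -211.81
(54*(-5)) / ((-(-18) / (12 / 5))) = -36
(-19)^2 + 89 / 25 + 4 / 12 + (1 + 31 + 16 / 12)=29867 / 75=398.23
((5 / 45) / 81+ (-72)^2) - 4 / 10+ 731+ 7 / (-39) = 280254881 / 47385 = 5914.42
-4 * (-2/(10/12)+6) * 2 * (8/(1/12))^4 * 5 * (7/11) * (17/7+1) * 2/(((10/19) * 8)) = -697143656448/55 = -12675339208.15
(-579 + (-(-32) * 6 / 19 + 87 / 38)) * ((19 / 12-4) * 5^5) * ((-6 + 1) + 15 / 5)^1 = -650415625 / 76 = -8558100.33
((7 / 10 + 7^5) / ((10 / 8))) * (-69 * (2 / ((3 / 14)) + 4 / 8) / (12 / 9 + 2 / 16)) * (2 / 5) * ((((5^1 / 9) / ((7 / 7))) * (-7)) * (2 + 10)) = 14597151296 / 125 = 116777210.37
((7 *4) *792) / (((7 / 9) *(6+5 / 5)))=28512 / 7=4073.14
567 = 567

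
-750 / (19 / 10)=-7500 / 19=-394.74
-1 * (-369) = 369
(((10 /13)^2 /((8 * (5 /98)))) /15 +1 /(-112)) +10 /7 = 1.52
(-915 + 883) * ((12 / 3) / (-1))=128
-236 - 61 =-297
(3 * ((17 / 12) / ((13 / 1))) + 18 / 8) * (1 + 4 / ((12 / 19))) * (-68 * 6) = -100232 / 13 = -7710.15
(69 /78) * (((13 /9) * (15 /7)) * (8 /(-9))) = -460 /189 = -2.43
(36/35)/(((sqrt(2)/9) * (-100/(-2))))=81 * sqrt(2)/875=0.13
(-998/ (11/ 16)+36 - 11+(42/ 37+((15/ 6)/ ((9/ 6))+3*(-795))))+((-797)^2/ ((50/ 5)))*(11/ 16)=7787398159/ 195360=39861.78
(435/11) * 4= 1740/11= 158.18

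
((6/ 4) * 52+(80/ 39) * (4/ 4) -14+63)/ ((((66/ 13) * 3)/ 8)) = 20132/ 297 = 67.78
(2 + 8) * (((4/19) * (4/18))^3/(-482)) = -2560/1205050851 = -0.00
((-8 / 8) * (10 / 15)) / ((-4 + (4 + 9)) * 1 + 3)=-1 / 18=-0.06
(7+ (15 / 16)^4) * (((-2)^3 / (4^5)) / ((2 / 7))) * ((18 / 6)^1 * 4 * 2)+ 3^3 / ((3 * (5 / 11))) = 154133463 / 10485760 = 14.70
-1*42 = -42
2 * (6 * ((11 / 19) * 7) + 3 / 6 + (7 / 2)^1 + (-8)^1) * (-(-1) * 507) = 391404 / 19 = 20600.21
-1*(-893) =893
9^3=729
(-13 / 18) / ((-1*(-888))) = -13 / 15984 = -0.00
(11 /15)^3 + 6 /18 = 2456 /3375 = 0.73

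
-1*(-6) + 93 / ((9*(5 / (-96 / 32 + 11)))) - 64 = -622 / 15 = -41.47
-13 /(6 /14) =-30.33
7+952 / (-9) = -889 / 9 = -98.78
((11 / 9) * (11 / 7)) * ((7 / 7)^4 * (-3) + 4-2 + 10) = 121 / 7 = 17.29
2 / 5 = 0.40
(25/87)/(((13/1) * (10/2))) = 5/1131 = 0.00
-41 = -41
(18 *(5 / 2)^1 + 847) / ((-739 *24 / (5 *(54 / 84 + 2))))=-41255 / 62076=-0.66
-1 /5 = -0.20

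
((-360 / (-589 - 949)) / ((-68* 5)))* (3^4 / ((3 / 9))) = -2187 / 13073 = -0.17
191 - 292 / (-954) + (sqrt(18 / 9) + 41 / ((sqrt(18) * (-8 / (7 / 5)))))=91253 / 477 - 47 * sqrt(2) / 240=191.03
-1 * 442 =-442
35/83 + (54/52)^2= 84167/56108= 1.50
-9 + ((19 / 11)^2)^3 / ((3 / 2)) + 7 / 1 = 83462396 / 5314683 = 15.70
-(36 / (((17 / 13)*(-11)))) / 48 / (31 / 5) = 195 / 23188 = 0.01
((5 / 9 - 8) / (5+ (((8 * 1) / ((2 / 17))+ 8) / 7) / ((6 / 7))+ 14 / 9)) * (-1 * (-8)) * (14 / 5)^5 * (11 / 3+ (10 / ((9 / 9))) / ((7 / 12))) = -17996513024 / 1621875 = -11096.12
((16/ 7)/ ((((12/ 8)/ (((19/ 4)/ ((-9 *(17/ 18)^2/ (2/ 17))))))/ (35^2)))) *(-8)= 5107200/ 4913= 1039.53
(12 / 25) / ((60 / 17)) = 17 / 125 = 0.14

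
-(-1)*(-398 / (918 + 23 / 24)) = -9552 / 22055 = -0.43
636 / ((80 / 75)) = 2385 / 4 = 596.25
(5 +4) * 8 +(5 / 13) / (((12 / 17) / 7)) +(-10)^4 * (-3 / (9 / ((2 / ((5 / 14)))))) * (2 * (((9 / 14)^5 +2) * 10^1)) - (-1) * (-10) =-787590.02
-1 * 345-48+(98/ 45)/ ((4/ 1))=-35321/ 90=-392.46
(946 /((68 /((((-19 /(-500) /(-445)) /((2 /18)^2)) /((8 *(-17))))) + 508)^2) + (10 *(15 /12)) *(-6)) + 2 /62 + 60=-14.97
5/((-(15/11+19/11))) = -55/34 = -1.62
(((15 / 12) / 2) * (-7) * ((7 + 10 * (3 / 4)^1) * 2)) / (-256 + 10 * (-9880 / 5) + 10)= 145 / 22864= 0.01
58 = 58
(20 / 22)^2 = 100 / 121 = 0.83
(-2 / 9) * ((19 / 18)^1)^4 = -130321 / 472392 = -0.28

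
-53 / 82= -0.65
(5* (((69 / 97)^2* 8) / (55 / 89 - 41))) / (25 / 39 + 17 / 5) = -137711925 / 1110290227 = -0.12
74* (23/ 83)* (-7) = -11914/ 83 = -143.54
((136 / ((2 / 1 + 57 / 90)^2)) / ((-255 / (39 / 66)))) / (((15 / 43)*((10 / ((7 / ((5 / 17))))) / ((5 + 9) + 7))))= -11175528 / 1716275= -6.51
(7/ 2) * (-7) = -49/ 2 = -24.50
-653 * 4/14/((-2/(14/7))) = 1306/7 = 186.57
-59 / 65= -0.91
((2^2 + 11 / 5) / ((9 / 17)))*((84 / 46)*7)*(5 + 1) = 103292 / 115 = 898.19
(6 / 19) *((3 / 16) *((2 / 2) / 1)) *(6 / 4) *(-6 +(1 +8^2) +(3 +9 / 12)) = 6777 / 1216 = 5.57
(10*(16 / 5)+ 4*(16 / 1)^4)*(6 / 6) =262176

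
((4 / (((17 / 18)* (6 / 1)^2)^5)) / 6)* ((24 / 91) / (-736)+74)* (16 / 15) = 0.00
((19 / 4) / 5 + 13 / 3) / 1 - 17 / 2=-193 / 60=-3.22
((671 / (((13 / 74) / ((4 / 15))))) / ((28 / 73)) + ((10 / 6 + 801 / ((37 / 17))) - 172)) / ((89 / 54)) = 2593799532 / 1498315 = 1731.14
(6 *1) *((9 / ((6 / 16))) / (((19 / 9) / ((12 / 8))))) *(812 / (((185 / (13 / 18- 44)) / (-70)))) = 50337504 / 37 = 1360473.08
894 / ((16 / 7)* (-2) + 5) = 2086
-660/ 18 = -110/ 3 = -36.67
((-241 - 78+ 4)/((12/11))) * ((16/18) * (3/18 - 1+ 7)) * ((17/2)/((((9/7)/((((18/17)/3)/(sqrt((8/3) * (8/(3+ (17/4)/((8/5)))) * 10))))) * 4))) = -19943 * sqrt(2715)/6912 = -150.34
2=2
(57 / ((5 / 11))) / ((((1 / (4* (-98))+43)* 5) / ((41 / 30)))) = 1679524 / 2106875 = 0.80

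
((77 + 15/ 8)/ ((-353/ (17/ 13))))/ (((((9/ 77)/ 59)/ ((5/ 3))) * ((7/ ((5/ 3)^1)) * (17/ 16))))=-20475950/ 371709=-55.09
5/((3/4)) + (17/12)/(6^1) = 497/72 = 6.90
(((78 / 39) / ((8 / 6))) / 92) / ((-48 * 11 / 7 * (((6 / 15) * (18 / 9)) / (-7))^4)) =-10504375 / 8290304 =-1.27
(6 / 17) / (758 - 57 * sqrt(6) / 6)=114 * sqrt(6) / 19516765 + 9096 / 19516765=0.00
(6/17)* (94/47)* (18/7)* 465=100440/119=844.03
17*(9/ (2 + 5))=153/ 7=21.86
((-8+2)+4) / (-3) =2 / 3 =0.67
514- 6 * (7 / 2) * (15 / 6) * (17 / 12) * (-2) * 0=514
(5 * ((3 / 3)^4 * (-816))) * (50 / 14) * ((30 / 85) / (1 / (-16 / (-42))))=-1959.18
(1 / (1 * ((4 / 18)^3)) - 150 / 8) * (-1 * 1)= -579 / 8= -72.38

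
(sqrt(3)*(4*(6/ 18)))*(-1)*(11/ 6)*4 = -88*sqrt(3)/ 9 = -16.94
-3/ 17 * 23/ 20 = -69/ 340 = -0.20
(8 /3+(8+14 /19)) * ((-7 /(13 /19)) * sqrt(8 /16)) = -175 * sqrt(2) /3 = -82.50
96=96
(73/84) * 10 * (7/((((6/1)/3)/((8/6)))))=365/9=40.56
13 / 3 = 4.33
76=76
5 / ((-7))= -5 / 7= -0.71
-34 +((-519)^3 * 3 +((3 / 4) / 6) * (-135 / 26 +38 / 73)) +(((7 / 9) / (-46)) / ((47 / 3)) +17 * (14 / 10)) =-103258660634630557 / 246208560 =-419395087.79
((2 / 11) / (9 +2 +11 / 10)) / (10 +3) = 20 / 17303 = 0.00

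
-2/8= -1/4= -0.25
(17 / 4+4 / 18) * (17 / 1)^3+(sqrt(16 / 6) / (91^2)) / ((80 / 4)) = sqrt(6) / 248430+790993 / 36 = 21972.03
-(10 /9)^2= -100 /81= -1.23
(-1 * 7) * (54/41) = -378/41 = -9.22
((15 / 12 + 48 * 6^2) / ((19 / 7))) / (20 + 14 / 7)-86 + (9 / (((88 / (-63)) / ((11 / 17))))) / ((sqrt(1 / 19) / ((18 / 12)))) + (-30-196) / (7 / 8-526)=-397638997 / 7024072-1701 * sqrt(19) / 272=-83.87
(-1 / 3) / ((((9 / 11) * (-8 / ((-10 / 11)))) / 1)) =-5 / 108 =-0.05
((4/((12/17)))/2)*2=17/3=5.67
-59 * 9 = -531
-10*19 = -190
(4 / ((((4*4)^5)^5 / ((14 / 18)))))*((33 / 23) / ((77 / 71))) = 71 / 21866972853936957175818130292736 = 0.00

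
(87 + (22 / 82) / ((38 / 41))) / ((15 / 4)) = 6634 / 285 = 23.28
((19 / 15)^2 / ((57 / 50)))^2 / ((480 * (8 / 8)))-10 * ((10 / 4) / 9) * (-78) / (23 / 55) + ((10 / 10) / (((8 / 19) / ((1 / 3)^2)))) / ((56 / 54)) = 29203728269 / 56337120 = 518.37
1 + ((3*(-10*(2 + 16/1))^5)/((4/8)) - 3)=-1133740800002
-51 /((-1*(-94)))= -51 /94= -0.54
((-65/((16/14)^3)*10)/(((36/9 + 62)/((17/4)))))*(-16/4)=1895075/16896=112.16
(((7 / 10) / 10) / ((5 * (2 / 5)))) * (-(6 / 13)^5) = -6804 / 9282325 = -0.00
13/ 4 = 3.25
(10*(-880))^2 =77440000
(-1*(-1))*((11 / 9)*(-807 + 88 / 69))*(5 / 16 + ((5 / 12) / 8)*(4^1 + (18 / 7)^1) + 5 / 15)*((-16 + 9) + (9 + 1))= -50758235 / 17388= -2919.15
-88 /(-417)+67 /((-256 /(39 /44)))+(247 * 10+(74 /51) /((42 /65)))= 4145575601527 /1676860416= 2472.22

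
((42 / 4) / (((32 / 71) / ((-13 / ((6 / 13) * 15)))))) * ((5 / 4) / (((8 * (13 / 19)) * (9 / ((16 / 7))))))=-17537 / 6912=-2.54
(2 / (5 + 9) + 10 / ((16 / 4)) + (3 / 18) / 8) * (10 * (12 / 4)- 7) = 20585 / 336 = 61.26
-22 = -22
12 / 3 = 4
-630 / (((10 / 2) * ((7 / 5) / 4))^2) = -1440 / 7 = -205.71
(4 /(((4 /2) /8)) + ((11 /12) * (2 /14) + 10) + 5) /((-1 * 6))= -2615 /504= -5.19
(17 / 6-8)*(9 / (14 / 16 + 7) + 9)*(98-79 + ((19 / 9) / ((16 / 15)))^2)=-16602143 / 13824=-1200.97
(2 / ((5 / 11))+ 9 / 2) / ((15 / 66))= 979 / 25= 39.16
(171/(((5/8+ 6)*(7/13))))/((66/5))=14820/4081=3.63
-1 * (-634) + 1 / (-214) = 135675 / 214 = 634.00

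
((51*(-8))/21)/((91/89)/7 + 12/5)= -60520/7931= -7.63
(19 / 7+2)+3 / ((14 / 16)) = 57 / 7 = 8.14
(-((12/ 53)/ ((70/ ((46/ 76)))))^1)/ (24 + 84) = -0.00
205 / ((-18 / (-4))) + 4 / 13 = 5366 / 117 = 45.86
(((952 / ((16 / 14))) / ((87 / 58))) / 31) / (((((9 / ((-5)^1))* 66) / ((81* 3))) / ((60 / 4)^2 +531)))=-9446220 / 341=-27701.52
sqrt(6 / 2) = sqrt(3) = 1.73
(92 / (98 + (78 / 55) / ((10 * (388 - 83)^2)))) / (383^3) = 2353532500 / 140849327219909843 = 0.00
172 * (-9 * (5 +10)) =-23220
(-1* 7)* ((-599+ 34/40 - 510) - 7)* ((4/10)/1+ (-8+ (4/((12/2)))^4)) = -57784.04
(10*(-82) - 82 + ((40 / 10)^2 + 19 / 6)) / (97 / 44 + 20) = -116534 / 2931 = -39.76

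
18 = 18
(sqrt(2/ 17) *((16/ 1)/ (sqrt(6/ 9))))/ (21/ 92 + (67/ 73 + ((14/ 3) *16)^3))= 2901312 *sqrt(51)/ 1283231049851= 0.00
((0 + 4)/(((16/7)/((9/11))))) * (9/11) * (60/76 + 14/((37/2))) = 616329/340252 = 1.81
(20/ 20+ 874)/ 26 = 875/ 26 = 33.65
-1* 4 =-4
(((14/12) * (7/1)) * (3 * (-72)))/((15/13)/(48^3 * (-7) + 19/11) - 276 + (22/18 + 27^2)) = -351502085844/90510236975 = -3.88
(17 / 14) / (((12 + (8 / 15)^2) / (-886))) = -1694475 / 19348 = -87.58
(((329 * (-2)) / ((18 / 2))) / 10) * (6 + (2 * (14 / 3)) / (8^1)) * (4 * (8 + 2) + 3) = -608321 / 270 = -2253.04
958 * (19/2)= 9101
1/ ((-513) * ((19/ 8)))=-8/ 9747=-0.00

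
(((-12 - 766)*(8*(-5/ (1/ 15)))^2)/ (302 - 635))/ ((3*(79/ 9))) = 93360000/ 2923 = 31939.79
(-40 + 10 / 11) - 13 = -573 / 11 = -52.09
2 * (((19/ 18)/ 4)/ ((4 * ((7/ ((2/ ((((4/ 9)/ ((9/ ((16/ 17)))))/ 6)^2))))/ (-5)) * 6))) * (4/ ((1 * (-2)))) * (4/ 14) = 60044085/ 200704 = 299.17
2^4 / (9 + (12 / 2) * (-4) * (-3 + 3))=16 / 9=1.78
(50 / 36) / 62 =25 / 1116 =0.02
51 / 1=51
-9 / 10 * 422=-1899 / 5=-379.80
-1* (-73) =73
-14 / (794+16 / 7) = -49 / 2787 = -0.02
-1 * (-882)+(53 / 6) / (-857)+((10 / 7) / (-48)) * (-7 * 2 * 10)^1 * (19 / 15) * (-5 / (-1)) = 7006324 / 7713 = 908.38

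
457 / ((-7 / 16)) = -7312 / 7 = -1044.57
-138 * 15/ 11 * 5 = -10350/ 11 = -940.91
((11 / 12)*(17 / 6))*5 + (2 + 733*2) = 106631 / 72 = 1480.99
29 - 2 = 27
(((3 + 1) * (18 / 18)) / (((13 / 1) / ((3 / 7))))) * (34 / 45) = 136 / 1365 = 0.10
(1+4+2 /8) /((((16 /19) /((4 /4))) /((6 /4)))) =1197 /128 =9.35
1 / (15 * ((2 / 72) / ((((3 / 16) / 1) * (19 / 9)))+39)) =19 / 11135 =0.00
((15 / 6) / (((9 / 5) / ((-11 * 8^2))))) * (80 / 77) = -64000 / 63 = -1015.87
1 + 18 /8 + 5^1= 33 /4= 8.25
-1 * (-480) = 480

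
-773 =-773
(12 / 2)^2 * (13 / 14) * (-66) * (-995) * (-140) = -307335600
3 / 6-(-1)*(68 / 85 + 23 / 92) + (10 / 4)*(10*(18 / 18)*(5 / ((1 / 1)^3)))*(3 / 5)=1531 / 20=76.55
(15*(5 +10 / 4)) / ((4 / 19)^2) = 81225 / 32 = 2538.28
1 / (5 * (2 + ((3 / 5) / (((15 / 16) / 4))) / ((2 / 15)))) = 1 / 106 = 0.01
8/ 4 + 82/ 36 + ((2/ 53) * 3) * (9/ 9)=4189/ 954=4.39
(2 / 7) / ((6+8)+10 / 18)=18 / 917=0.02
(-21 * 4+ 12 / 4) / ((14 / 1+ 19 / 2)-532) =18 / 113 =0.16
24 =24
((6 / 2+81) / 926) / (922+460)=21 / 319933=0.00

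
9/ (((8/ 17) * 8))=153/ 64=2.39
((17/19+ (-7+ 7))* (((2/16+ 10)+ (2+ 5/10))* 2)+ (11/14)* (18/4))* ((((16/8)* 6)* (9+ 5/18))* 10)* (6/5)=4642600/133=34906.77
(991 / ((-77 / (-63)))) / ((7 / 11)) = 8919 / 7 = 1274.14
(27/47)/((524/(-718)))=-0.79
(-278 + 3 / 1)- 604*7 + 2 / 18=-40526 / 9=-4502.89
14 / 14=1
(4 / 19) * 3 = 12 / 19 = 0.63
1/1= 1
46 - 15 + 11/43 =1344/43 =31.26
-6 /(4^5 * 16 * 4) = -3 /32768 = -0.00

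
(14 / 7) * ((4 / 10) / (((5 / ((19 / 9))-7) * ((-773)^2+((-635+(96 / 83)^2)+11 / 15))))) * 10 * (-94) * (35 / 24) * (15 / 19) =849930375 / 2713931242396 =0.00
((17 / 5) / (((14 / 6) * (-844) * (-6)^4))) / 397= -17 / 5066228160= -0.00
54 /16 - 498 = -3957 /8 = -494.62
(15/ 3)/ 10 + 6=13/ 2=6.50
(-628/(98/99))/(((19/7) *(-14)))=15543/931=16.69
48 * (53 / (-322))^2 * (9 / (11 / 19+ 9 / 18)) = 11528136 / 1062761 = 10.85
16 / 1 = 16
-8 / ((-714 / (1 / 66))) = 2 / 11781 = 0.00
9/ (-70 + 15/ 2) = -0.14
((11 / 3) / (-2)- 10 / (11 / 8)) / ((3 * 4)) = -0.76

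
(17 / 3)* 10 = 170 / 3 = 56.67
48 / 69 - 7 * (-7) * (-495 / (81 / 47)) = -2913151 / 207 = -14073.19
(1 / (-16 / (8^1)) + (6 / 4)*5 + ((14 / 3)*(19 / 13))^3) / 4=19236329 / 237276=81.07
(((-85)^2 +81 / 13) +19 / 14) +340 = 1378211 / 182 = 7572.59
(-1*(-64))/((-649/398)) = -25472/649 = -39.25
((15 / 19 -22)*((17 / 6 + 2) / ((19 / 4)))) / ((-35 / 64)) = 1495936 / 37905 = 39.47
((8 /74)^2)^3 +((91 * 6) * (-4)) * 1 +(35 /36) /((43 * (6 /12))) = -4337055169801525 /1985872240566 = -2183.95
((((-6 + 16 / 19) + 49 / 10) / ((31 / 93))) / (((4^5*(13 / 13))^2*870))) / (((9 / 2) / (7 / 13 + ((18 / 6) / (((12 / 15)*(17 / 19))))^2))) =-53326357 / 15628784526950400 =-0.00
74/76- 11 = -381/38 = -10.03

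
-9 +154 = 145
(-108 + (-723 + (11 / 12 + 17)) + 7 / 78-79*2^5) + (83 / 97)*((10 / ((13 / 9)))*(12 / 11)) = -555039385 / 166452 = -3334.53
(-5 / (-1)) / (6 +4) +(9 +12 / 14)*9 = 1249 / 14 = 89.21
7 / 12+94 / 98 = 907 / 588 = 1.54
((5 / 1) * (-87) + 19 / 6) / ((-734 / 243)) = 209871 / 1468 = 142.96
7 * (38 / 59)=4.51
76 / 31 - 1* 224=-6868 / 31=-221.55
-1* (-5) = 5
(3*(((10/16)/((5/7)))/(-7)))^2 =9/64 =0.14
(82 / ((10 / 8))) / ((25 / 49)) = 16072 / 125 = 128.58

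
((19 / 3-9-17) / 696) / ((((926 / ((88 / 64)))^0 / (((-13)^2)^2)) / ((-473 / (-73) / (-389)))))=797051827 / 59292936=13.44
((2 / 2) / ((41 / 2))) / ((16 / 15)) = 15 / 328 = 0.05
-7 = -7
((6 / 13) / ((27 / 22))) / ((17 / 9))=44 / 221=0.20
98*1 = 98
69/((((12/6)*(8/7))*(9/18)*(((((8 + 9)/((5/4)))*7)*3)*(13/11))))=1265/7072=0.18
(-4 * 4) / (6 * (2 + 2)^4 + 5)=-16 / 1541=-0.01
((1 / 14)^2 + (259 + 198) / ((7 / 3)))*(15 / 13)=44295 / 196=225.99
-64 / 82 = -32 / 41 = -0.78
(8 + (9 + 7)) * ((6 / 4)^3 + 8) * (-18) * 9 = -44226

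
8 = 8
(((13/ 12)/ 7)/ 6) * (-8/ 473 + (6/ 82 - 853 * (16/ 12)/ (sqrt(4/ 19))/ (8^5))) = 14183/ 9774072 - 11089 * sqrt(19)/ 24772608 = -0.00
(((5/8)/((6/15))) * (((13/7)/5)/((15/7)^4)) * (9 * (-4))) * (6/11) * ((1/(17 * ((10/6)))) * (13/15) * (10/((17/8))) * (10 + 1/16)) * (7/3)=-65328809/35763750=-1.83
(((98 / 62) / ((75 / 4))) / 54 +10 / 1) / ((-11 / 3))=-2.73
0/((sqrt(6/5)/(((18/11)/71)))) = 0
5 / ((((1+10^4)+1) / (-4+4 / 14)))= -65 / 35007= -0.00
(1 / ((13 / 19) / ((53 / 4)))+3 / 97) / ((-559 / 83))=-8120305 / 2819596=-2.88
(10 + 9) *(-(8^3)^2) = -4980736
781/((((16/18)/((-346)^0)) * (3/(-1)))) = -2343/8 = -292.88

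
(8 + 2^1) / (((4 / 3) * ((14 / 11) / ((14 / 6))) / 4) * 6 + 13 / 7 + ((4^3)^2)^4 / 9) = 1386 / 4334714641344511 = 0.00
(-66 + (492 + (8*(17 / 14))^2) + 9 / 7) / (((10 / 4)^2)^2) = 408976 / 30625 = 13.35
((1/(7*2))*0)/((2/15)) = 0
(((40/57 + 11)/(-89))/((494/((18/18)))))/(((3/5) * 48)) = -3335/360872928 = -0.00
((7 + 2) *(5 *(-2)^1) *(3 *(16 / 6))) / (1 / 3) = -2160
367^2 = 134689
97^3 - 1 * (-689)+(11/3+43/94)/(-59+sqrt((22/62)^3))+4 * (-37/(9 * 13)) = 1041692531185362127/1140505137720 - 396583 * sqrt(341)/29243721480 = 913360.66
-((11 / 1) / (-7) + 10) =-59 / 7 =-8.43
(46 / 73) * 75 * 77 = 265650 / 73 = 3639.04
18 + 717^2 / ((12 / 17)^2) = 16508257 / 16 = 1031766.06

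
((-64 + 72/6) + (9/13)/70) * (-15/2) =141933/364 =389.93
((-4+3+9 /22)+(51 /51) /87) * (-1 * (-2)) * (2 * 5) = -11090 /957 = -11.59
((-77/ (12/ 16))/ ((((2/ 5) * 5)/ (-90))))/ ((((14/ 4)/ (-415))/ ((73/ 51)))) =-784105.88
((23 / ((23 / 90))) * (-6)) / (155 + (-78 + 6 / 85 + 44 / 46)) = -1055700 / 152543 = -6.92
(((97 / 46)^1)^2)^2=88529281 / 4477456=19.77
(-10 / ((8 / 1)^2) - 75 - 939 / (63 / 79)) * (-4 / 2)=841769 / 336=2505.26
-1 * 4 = -4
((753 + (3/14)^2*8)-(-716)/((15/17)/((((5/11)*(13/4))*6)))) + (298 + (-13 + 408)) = 8638.91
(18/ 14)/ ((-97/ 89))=-801/ 679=-1.18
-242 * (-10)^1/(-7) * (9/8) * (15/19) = -81675/266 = -307.05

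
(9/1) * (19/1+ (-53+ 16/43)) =-13014/43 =-302.65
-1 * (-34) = 34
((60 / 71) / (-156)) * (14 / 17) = -70 / 15691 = -0.00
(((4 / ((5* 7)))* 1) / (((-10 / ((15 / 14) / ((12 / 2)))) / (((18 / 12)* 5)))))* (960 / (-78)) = 0.19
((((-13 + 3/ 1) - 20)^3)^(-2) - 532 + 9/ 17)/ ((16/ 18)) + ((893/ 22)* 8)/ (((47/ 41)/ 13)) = 373784463000187/ 121176000000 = 3084.64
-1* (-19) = 19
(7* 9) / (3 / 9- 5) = -27 / 2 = -13.50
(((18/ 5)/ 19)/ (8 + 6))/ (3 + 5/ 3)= 27/ 9310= 0.00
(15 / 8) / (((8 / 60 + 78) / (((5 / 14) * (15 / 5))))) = 3375 / 131264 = 0.03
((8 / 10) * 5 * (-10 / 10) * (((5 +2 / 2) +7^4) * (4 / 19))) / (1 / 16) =-616192 / 19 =-32431.16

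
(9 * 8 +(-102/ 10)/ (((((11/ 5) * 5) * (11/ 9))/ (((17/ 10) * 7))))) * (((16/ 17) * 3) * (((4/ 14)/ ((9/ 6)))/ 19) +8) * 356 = 1230964483824/ 6839525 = 179978.07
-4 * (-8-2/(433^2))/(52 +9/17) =101994152/167427677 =0.61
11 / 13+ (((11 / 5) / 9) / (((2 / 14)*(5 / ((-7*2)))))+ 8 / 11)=-103529 / 32175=-3.22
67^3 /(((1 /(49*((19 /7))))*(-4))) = -40001479 /4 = -10000369.75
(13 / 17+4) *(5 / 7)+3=762 / 119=6.40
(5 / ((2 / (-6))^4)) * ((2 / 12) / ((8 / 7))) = 945 / 16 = 59.06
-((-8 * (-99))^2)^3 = -246803372284575744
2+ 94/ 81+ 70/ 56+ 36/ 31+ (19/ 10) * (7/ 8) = 1453223/ 200880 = 7.23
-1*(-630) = 630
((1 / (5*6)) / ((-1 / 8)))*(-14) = 56 / 15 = 3.73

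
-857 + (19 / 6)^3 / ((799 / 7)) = -856.72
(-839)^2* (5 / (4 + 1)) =703921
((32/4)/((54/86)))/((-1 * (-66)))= 0.19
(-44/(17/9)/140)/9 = -0.02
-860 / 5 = -172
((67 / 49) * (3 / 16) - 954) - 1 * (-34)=-721079 / 784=-919.74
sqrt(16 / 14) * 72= 144 * sqrt(14) / 7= 76.97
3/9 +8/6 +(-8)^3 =-1531/3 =-510.33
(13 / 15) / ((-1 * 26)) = -1 / 30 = -0.03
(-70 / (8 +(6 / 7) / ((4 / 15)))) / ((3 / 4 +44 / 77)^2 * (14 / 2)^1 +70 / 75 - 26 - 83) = 1646400 / 25279669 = 0.07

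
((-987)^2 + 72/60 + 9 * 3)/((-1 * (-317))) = 4870986/1585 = 3073.18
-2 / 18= -1 / 9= -0.11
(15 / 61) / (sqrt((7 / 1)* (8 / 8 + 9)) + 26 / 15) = -2925 / 459757 + 3375* sqrt(70) / 919514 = 0.02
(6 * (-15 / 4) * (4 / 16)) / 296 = -45 / 2368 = -0.02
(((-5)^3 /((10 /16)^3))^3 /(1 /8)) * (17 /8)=-2281701376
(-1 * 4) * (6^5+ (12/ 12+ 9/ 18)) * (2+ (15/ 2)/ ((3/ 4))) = -373320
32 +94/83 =2750/83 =33.13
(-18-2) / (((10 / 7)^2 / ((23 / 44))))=-1127 / 220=-5.12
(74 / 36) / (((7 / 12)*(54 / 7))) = 37 / 81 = 0.46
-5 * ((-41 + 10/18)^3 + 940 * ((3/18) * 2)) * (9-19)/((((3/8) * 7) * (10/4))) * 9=-7680019840/1701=-4515002.85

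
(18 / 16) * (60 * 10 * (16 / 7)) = 10800 / 7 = 1542.86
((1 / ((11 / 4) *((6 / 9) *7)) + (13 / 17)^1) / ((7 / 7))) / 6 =1103 / 7854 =0.14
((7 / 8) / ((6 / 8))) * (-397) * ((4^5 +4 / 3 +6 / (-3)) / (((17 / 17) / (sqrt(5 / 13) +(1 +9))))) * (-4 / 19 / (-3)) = -170630600 / 513-17063060 * sqrt(65) / 6669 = -353241.05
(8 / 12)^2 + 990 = 8914 / 9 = 990.44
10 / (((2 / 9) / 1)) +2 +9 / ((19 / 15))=1028 / 19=54.11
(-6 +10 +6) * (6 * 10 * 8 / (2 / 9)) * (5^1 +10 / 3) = 180000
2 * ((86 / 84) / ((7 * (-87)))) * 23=-989 / 12789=-0.08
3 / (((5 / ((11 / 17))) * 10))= 33 / 850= 0.04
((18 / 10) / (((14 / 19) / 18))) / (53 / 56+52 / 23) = 3496 / 255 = 13.71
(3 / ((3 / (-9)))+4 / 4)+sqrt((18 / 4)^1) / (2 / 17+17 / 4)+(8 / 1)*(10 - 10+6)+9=34*sqrt(2) / 99+49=49.49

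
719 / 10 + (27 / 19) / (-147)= 669299 / 9310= 71.89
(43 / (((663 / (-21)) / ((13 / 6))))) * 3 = -301 / 34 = -8.85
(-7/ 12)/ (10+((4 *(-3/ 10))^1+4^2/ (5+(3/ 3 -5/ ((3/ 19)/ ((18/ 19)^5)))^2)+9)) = -53661015676835/ 1640144934168268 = -0.03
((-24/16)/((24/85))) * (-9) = 765/16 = 47.81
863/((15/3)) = 863/5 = 172.60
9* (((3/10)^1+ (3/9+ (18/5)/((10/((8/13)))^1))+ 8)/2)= 51801/1300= 39.85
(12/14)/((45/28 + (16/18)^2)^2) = 0.15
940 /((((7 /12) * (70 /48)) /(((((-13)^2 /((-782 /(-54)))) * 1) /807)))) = 82353024 /5153771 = 15.98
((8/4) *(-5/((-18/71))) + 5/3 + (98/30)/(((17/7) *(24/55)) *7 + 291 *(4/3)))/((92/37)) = 297789949/18007344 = 16.54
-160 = -160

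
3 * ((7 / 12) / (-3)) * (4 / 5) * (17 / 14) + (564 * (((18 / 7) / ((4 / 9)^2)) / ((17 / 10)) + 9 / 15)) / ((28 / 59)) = 490451599 / 49980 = 9812.96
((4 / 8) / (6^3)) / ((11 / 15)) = 5 / 1584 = 0.00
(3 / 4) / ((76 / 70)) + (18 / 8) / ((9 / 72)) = 2841 / 152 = 18.69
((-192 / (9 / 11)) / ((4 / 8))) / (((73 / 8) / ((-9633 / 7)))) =36168704 / 511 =70780.24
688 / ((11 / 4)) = 2752 / 11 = 250.18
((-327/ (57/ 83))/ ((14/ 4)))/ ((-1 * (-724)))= -0.19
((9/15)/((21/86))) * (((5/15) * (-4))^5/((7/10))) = -176128/11907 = -14.79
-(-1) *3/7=3/7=0.43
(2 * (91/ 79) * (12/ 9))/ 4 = 182/ 237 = 0.77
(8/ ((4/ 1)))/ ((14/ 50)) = 50/ 7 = 7.14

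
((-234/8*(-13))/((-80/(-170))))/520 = 1.55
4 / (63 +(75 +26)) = 1 / 41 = 0.02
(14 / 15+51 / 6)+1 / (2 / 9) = 209 / 15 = 13.93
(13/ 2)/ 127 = 13/ 254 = 0.05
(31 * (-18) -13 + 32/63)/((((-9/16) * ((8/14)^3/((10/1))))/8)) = 35222180/81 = 434841.73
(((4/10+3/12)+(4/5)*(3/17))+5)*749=1474781/340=4337.59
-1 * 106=-106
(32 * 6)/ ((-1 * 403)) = -0.48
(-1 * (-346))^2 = 119716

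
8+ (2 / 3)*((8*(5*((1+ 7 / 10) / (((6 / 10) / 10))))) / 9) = 7448 / 81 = 91.95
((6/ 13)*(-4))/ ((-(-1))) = -24/ 13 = -1.85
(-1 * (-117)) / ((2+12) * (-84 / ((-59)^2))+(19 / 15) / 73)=-445968315 / 1221581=-365.07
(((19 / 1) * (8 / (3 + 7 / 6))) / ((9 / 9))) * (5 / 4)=228 / 5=45.60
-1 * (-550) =550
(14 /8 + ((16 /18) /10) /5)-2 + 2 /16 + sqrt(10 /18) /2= -193 /1800 + sqrt(5) /6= 0.27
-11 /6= -1.83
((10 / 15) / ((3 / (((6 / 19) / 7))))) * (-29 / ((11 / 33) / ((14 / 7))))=-232 / 133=-1.74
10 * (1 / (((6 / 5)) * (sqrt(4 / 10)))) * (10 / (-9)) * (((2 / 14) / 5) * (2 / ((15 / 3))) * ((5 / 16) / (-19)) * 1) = 0.00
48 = 48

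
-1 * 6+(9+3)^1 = 6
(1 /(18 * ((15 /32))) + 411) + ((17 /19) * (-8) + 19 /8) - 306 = 2058887 /20520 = 100.34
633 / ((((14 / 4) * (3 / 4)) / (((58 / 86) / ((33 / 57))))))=930088 / 3311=280.91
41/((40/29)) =1189/40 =29.72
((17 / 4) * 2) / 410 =17 / 820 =0.02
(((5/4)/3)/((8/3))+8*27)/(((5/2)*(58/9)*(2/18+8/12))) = 560277/32480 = 17.25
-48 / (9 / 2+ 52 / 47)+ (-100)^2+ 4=5267596 / 527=9995.44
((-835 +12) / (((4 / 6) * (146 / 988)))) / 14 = -609843 / 1022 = -596.72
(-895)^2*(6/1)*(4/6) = 3204100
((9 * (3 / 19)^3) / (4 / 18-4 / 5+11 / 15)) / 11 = 10935 / 528143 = 0.02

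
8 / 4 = 2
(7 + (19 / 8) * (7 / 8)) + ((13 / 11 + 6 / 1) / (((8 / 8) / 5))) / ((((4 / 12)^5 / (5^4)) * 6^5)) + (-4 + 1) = 498029 / 704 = 707.43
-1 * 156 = -156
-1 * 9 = -9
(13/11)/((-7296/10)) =-65/40128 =-0.00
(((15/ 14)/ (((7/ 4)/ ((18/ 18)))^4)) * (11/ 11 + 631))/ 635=242688/ 2134489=0.11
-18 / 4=-9 / 2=-4.50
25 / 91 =0.27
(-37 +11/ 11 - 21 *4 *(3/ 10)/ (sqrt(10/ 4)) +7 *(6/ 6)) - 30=-59 - 126 *sqrt(10)/ 25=-74.94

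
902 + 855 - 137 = 1620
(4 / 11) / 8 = 0.05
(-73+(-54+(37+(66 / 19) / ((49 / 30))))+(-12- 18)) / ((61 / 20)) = -2194800 / 56791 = -38.65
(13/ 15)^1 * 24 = 20.80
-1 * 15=-15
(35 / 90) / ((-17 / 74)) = -259 / 153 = -1.69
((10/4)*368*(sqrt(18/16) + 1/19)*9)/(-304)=-3105*sqrt(2)/152 -1035/722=-30.32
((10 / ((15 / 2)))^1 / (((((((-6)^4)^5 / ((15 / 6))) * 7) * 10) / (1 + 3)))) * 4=1 / 4798707952582656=0.00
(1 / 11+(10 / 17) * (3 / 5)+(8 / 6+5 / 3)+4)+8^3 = 519.44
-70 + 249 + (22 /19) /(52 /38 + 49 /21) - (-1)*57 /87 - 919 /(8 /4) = -279.53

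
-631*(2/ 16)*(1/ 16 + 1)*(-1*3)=32181/ 128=251.41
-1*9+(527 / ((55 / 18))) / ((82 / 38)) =159939 / 2255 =70.93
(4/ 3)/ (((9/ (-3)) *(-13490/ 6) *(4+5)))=4/ 182115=0.00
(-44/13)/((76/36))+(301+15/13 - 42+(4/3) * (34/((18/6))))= 608350/2223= 273.66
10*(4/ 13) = 3.08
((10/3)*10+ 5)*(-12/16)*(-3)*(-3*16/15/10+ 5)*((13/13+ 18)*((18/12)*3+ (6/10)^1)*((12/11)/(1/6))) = 70404633/275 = 256016.85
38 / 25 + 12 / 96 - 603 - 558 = -231871 / 200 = -1159.36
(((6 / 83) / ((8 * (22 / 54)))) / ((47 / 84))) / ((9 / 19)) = 3591 / 42911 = 0.08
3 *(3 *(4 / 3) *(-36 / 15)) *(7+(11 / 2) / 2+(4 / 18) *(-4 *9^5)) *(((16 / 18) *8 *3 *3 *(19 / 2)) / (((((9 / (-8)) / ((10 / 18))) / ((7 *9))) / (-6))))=171530827776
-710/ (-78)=355/ 39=9.10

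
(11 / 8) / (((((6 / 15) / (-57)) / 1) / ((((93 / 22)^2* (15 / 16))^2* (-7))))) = 33578184598875 / 87228416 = 384945.48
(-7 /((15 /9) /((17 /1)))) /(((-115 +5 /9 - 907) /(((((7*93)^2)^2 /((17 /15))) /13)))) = 101837332069767 /119509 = 852131070.21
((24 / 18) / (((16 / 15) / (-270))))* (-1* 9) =6075 / 2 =3037.50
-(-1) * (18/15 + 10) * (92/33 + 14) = 31024/165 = 188.02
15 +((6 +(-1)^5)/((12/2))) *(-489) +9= -767/2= -383.50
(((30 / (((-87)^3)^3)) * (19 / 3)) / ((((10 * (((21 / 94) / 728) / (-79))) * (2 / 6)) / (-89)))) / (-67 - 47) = 34367528 / 856632462729088581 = 0.00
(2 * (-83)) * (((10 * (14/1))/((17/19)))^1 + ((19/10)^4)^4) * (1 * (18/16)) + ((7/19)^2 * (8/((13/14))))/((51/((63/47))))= -812316163569949837153809741849/149988280000000000000000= -5415864.25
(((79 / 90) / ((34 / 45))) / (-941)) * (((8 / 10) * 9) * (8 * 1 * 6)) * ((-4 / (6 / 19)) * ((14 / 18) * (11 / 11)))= 336224 / 79985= 4.20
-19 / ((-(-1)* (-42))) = 0.45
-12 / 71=-0.17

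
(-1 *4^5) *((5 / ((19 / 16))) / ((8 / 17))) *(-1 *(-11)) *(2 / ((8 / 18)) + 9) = -25850880 / 19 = -1360572.63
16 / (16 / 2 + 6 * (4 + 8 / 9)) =0.43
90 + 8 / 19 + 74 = 3124 / 19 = 164.42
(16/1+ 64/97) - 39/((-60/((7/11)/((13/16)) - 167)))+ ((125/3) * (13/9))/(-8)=-113973317/1152360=-98.90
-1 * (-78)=78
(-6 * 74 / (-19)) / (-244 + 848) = 111 / 2869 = 0.04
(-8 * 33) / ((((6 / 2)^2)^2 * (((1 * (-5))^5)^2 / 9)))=-88 / 29296875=-0.00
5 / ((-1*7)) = -5 / 7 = -0.71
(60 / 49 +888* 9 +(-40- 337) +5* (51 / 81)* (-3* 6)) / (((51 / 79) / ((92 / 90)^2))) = 37152366164 / 3036285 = 12236.13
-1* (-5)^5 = 3125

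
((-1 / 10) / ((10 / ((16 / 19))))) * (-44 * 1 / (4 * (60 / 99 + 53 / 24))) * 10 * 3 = 69696 / 70585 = 0.99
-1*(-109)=109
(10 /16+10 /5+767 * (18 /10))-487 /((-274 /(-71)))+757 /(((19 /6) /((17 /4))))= 236665307 /104120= 2273.01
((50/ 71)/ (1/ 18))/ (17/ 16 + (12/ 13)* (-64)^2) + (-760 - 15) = -43285394125/ 55852363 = -775.00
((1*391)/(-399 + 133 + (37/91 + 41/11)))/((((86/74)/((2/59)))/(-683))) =9890841961/332509368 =29.75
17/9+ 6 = 71/9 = 7.89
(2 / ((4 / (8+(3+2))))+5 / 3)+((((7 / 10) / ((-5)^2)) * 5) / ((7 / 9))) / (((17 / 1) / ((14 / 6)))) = 10444 / 1275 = 8.19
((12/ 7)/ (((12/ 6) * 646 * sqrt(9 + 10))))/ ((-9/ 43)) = -43 * sqrt(19)/ 128877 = -0.00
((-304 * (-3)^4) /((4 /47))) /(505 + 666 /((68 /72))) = -4918644 /20573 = -239.08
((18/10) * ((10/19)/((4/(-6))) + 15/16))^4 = 43046721/8540717056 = 0.01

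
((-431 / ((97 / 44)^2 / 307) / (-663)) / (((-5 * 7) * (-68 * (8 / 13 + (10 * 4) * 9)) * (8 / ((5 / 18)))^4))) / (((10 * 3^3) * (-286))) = -36387175 / 40402226021626002014208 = -0.00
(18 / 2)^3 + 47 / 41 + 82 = 33298 / 41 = 812.15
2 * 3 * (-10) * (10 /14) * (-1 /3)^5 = 100 /567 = 0.18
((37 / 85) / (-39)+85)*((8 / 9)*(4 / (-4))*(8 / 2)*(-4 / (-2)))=-604.37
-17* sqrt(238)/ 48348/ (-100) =sqrt(238)/ 284400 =0.00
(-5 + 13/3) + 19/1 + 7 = 76/3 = 25.33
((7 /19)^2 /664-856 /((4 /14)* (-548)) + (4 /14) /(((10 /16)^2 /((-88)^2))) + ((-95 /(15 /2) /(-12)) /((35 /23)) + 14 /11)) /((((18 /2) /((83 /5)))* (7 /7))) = 3226829035449329 /308463309000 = 10460.98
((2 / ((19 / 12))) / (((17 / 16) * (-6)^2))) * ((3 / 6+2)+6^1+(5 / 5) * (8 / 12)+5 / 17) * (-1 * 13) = -200720 / 49419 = -4.06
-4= -4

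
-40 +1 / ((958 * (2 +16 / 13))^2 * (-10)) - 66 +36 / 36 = -1699882480969 / 16189356960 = -105.00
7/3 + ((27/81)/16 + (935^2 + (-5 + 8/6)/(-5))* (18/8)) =472082461/240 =1967010.25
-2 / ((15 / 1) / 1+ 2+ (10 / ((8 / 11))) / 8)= -64 / 599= -0.11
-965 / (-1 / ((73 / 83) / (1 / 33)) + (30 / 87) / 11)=67415865 / 217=310672.19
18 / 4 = 9 / 2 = 4.50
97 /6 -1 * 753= -4421 /6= -736.83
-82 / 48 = -41 / 24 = -1.71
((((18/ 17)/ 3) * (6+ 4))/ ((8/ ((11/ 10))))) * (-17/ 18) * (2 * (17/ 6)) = -187/ 72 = -2.60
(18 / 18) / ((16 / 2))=0.12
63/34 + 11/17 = 5/2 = 2.50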